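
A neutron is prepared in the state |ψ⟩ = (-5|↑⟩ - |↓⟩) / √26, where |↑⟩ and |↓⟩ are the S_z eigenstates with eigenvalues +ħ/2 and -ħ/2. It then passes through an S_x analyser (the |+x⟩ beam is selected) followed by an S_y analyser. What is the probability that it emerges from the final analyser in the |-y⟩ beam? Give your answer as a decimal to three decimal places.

0.346

First analyser (S_x): P(|+x⟩) = |⟨+x|ψ⟩|² = 36/52.
After stage 1 the state is |+x⟩; P(|-y⟩) = |⟨-y|+x⟩|² = 1/2.
Joint probability = 36/52 × 1/2 = 0.346.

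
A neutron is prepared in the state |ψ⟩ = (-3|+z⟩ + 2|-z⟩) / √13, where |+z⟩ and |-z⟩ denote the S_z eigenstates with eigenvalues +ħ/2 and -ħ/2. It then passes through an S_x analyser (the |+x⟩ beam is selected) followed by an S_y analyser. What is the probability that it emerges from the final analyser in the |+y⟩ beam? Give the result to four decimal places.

First analyser (S_x): P(|+x⟩) = |⟨+x|ψ⟩|² = 1/26.
After stage 1 the state is |+x⟩; P(|+y⟩) = |⟨+y|+x⟩|² = 1/2.
Joint probability = 1/26 × 1/2 = 0.0192.

0.0192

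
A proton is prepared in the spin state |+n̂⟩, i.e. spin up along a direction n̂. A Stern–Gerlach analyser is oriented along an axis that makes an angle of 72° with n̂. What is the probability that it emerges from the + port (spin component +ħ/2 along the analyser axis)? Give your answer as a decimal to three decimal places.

0.655

For spin-½, the probability of finding spin-up along an axis at angle θ to the initial spin direction is cos²(θ/2); spin-down is sin²(θ/2).
θ = 72°, so P = cos²(36°) ≈ 0.655.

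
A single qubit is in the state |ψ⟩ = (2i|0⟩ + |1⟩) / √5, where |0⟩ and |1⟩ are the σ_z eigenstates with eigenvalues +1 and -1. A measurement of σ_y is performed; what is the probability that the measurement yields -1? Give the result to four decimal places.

|-y⟩ = (|0⟩ - i|1⟩)/√2, so ⟨-y|ψ⟩ = (3i) / (√2·√5).
P = |3i|² / 10 = 9/10.

0.9000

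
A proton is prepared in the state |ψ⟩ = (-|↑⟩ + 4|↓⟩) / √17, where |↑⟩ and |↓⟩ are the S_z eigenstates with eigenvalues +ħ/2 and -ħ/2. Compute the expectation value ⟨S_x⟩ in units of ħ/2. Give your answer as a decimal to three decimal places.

-0.471

⟨σ_x⟩ = 2 Re(a* b)/(|a|²+|b|²) with a = -1, b = 4.
a* b = -4, so ⟨σ_x⟩ = -8/17.
⟨S_x⟩ = (ħ/2)·⟨σ_x⟩.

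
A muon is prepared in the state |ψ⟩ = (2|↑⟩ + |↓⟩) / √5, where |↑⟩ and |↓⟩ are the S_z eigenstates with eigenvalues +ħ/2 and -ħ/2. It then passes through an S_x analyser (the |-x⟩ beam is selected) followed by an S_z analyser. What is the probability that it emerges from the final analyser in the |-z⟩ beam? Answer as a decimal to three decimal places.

0.050

First analyser (S_x): P(|-x⟩) = |⟨-x|ψ⟩|² = 1/10.
After stage 1 the state is |-x⟩; P(|-z⟩) = |⟨-z|-x⟩|² = 1/2.
Joint probability = 1/10 × 1/2 = 0.050.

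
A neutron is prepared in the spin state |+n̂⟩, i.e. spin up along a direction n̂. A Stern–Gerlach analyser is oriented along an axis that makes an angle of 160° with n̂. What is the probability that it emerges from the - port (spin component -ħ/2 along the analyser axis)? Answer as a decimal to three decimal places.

For spin-½, the probability of finding spin-up along an axis at angle θ to the initial spin direction is cos²(θ/2); spin-down is sin²(θ/2).
θ = 160°, so P = sin²(80°) ≈ 0.970.

0.970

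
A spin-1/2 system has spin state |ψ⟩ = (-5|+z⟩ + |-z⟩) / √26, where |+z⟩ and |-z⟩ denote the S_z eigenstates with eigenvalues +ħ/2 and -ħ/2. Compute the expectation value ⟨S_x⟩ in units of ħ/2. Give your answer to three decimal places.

⟨σ_x⟩ = 2 Re(a* b)/(|a|²+|b|²) with a = -5, b = 1.
a* b = -5, so ⟨σ_x⟩ = -10/26.
⟨S_x⟩ = (ħ/2)·⟨σ_x⟩.

-0.385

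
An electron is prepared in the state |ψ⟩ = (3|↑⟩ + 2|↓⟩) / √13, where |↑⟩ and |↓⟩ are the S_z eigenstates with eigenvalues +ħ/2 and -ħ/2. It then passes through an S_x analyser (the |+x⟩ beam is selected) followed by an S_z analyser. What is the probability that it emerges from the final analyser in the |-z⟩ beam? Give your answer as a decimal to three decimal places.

0.481

First analyser (S_x): P(|+x⟩) = |⟨+x|ψ⟩|² = 25/26.
After stage 1 the state is |+x⟩; P(|-z⟩) = |⟨-z|+x⟩|² = 1/2.
Joint probability = 25/26 × 1/2 = 0.481.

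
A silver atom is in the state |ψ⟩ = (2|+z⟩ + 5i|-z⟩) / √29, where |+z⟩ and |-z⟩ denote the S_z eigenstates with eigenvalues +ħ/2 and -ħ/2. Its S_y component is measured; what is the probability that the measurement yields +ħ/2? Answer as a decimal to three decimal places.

|+y⟩ = (|+z⟩ + i|-z⟩)/√2, so ⟨+y|ψ⟩ = (7) / (√2·√29).
P = |7|² / 58 = 49/58.

0.845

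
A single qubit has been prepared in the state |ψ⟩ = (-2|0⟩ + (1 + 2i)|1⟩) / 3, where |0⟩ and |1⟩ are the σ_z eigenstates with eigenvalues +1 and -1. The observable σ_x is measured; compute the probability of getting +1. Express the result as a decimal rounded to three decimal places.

|+x⟩ = (|0⟩ + |1⟩)/√2, so ⟨+x|ψ⟩ = (-1 + 2i) / (√2·3).
P = |-1 + 2i|² / 18 = 5/18.

0.278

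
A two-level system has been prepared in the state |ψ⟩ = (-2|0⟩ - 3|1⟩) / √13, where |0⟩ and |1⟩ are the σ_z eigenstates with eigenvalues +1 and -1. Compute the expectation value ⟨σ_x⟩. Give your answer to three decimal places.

0.923

⟨σ_x⟩ = 2 Re(a* b)/(|a|²+|b|²) with a = -2, b = -3.
a* b = 6, so ⟨σ_x⟩ = 12/13.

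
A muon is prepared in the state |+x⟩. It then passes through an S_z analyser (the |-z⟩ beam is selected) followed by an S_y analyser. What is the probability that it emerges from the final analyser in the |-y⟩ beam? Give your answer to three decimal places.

First analyser (S_z): from |+x⟩, P(|-z⟩) = 1/2.
After stage 1 the state is |-z⟩; P(|-y⟩) = |⟨-y|-z⟩|² = 1/2.
Joint probability = 1/2 × 1/2 = 0.250.

0.250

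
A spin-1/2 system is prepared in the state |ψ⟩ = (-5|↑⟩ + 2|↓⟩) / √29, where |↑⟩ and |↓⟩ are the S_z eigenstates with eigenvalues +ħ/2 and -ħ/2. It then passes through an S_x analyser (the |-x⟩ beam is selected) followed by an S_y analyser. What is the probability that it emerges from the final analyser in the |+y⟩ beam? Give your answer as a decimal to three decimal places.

0.422

First analyser (S_x): P(|-x⟩) = |⟨-x|ψ⟩|² = 49/58.
After stage 1 the state is |-x⟩; P(|+y⟩) = |⟨+y|-x⟩|² = 1/2.
Joint probability = 49/58 × 1/2 = 0.422.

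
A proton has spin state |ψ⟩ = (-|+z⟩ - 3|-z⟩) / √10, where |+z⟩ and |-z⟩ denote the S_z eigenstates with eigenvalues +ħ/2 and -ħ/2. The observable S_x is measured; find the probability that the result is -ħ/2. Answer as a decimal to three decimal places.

|-x⟩ = (|+z⟩ - |-z⟩)/√2, so ⟨-x|ψ⟩ = (2) / (√2·√10).
P = |2|² / 20 = 4/20.

0.200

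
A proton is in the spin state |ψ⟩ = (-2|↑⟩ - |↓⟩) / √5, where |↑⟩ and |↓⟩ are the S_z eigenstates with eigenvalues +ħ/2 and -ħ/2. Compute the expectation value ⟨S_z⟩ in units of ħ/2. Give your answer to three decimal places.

0.600

⟨σ_z⟩ = |a|² - |b|² divided by |a|²+|b|², with a, b the |↑⟩, |↓⟩ amplitudes.
= (4 - 1)/5 = 3/5.
⟨S_z⟩ = (ħ/2)·⟨σ_z⟩.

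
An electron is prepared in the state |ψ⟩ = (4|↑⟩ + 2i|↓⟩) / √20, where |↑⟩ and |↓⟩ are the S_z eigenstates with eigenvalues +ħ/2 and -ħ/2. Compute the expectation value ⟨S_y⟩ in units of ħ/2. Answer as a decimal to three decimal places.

0.800

⟨σ_y⟩ = 2 Im(a* b)/(|a|²+|b|²) with a = 4, b = 2i.
a* b = 8i, so ⟨σ_y⟩ = 16/20.
⟨S_y⟩ = (ħ/2)·⟨σ_y⟩.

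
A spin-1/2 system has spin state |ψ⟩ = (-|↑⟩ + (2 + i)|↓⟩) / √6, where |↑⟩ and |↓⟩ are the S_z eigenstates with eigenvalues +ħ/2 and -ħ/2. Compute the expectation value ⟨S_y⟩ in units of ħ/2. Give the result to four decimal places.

-0.3333

⟨σ_y⟩ = 2 Im(a* b)/(|a|²+|b|²) with a = -1, b = (2 + i).
a* b = (-2 - i), so ⟨σ_y⟩ = -2/6.
⟨S_y⟩ = (ħ/2)·⟨σ_y⟩.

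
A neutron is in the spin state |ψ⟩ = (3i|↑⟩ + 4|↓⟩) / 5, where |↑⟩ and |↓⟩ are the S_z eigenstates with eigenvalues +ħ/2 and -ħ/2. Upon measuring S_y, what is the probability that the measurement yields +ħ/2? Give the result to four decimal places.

|+y⟩ = (|↑⟩ + i|↓⟩)/√2, so ⟨+y|ψ⟩ = (-i) / (√2·5).
P = |-i|² / 50 = 1/50.

0.0200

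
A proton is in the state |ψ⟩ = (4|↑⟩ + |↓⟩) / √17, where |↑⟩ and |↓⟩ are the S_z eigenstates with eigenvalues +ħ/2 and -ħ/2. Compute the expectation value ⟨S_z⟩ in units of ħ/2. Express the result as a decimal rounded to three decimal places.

0.882

⟨σ_z⟩ = |a|² - |b|² divided by |a|²+|b|², with a, b the |↑⟩, |↓⟩ amplitudes.
= (16 - 1)/17 = 15/17.
⟨S_z⟩ = (ħ/2)·⟨σ_z⟩.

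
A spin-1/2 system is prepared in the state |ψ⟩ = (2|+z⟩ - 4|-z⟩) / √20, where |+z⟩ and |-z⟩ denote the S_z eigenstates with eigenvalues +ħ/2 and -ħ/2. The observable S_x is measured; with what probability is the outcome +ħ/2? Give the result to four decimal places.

|+x⟩ = (|+z⟩ + |-z⟩)/√2, so ⟨+x|ψ⟩ = (-2) / (√2·√20).
P = |-2|² / 40 = 4/40.

0.1000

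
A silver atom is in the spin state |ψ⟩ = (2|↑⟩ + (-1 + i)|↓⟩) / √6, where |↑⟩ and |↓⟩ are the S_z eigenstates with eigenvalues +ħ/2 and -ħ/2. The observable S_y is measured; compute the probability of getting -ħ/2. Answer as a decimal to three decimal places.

|-y⟩ = (|↑⟩ - i|↓⟩)/√2, so ⟨-y|ψ⟩ = (1 - i) / (√2·√6).
P = |1 - i|² / 12 = 2/12.

0.167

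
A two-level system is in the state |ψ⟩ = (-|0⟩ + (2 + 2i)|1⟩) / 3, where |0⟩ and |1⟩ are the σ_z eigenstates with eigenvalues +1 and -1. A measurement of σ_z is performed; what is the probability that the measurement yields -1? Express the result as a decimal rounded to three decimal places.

The -1 outcome corresponds to |1⟩. Its amplitude in |ψ⟩ is (2 + 2i)/3.
P = |2 + 2i|² / 9 = 8/9.

0.889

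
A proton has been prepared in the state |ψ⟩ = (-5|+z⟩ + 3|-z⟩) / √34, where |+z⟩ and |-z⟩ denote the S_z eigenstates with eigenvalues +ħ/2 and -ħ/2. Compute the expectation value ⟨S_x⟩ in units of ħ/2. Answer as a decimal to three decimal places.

-0.882

⟨σ_x⟩ = 2 Re(a* b)/(|a|²+|b|²) with a = -5, b = 3.
a* b = -15, so ⟨σ_x⟩ = -30/34.
⟨S_x⟩ = (ħ/2)·⟨σ_x⟩.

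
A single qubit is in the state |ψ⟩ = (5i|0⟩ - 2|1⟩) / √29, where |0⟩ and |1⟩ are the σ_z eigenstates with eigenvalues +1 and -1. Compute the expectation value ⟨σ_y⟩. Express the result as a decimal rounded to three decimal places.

⟨σ_y⟩ = 2 Im(a* b)/(|a|²+|b|²) with a = 5i, b = -2.
a* b = 10i, so ⟨σ_y⟩ = 20/29.

0.690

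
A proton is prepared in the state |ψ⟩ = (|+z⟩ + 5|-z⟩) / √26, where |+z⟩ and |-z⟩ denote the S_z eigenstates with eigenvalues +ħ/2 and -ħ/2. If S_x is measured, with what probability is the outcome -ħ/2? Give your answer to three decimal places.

0.308

|-x⟩ = (|+z⟩ - |-z⟩)/√2, so ⟨-x|ψ⟩ = (-4) / (√2·√26).
P = |-4|² / 52 = 16/52.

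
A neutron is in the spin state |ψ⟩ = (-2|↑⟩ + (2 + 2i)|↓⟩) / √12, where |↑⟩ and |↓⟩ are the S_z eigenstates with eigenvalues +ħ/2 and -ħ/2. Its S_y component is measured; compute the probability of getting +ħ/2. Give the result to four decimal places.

|+y⟩ = (|↑⟩ + i|↓⟩)/√2, so ⟨+y|ψ⟩ = (-2i) / (√2·√12).
P = |-2i|² / 24 = 4/24.

0.1667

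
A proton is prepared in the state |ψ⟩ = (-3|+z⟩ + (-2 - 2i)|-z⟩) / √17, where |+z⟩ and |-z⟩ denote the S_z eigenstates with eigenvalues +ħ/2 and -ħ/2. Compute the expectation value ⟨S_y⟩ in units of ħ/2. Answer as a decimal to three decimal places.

0.706

⟨σ_y⟩ = 2 Im(a* b)/(|a|²+|b|²) with a = -3, b = (-2 - 2i).
a* b = (6 + 6i), so ⟨σ_y⟩ = 12/17.
⟨S_y⟩ = (ħ/2)·⟨σ_y⟩.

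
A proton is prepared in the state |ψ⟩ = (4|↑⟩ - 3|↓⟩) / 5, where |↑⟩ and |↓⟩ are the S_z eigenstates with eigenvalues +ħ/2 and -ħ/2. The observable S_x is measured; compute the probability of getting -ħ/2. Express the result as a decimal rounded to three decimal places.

|-x⟩ = (|↑⟩ - |↓⟩)/√2, so ⟨-x|ψ⟩ = (7) / (√2·5).
P = |7|² / 50 = 49/50.

0.980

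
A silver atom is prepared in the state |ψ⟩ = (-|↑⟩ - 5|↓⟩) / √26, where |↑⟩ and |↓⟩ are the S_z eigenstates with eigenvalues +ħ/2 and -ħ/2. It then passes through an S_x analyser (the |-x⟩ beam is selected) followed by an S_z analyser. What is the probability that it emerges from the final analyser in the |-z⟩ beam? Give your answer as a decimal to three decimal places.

0.154

First analyser (S_x): P(|-x⟩) = |⟨-x|ψ⟩|² = 16/52.
After stage 1 the state is |-x⟩; P(|-z⟩) = |⟨-z|-x⟩|² = 1/2.
Joint probability = 16/52 × 1/2 = 0.154.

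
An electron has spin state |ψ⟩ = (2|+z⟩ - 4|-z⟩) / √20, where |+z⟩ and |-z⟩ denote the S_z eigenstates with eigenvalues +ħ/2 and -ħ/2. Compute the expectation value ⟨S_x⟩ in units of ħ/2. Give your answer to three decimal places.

⟨σ_x⟩ = 2 Re(a* b)/(|a|²+|b|²) with a = 2, b = -4.
a* b = -8, so ⟨σ_x⟩ = -16/20.
⟨S_x⟩ = (ħ/2)·⟨σ_x⟩.

-0.800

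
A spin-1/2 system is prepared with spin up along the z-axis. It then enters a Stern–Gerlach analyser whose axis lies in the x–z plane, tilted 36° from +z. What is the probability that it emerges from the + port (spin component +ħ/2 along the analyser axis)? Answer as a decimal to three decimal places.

0.905

For spin-½, the probability of finding spin-up along an axis at angle θ to the initial spin direction is cos²(θ/2); spin-down is sin²(θ/2).
θ = 36°, so P = cos²(18°) ≈ 0.905.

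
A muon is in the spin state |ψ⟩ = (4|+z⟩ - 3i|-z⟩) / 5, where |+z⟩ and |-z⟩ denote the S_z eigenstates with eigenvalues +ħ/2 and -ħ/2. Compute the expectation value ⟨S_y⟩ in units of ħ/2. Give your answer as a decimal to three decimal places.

-0.960

⟨σ_y⟩ = 2 Im(a* b)/(|a|²+|b|²) with a = 4, b = -3i.
a* b = -12i, so ⟨σ_y⟩ = -24/25.
⟨S_y⟩ = (ħ/2)·⟨σ_y⟩.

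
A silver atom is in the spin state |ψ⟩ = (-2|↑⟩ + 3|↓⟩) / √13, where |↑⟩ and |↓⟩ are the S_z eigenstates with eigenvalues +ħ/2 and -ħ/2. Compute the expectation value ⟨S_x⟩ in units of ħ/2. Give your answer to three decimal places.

⟨σ_x⟩ = 2 Re(a* b)/(|a|²+|b|²) with a = -2, b = 3.
a* b = -6, so ⟨σ_x⟩ = -12/13.
⟨S_x⟩ = (ħ/2)·⟨σ_x⟩.

-0.923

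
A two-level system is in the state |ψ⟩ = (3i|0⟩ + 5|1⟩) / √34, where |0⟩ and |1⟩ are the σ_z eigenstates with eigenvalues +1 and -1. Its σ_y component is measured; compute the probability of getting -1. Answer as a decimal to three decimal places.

|-y⟩ = (|0⟩ - i|1⟩)/√2, so ⟨-y|ψ⟩ = (8i) / (√2·√34).
P = |8i|² / 68 = 64/68.

0.941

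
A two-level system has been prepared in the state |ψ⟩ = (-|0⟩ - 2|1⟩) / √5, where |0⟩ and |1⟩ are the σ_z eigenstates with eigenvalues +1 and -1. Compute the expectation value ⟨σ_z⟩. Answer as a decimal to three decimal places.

-0.600

⟨σ_z⟩ = |a|² - |b|² divided by |a|²+|b|², with a, b the |0⟩, |1⟩ amplitudes.
= (1 - 4)/5 = -3/5.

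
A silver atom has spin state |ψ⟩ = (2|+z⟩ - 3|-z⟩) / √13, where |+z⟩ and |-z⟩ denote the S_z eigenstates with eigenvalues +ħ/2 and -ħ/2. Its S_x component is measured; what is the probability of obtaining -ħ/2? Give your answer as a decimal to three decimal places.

|-x⟩ = (|+z⟩ - |-z⟩)/√2, so ⟨-x|ψ⟩ = (5) / (√2·√13).
P = |5|² / 26 = 25/26.

0.962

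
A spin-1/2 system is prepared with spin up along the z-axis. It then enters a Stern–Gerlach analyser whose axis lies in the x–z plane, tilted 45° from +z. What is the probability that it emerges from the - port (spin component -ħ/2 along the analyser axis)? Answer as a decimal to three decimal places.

For spin-½, the probability of finding spin-up along an axis at angle θ to the initial spin direction is cos²(θ/2); spin-down is sin²(θ/2).
θ = 45°, so P = sin²(22.5°) ≈ 0.146.

0.146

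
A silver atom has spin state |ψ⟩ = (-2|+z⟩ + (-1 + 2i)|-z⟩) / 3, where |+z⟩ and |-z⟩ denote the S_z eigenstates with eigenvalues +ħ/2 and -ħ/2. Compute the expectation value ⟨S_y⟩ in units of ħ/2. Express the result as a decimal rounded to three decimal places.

-0.889

⟨σ_y⟩ = 2 Im(a* b)/(|a|²+|b|²) with a = -2, b = (-1 + 2i).
a* b = (2 - 4i), so ⟨σ_y⟩ = -8/9.
⟨S_y⟩ = (ħ/2)·⟨σ_y⟩.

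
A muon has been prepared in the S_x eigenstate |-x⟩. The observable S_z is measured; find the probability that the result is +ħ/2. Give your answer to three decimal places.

In the S_z basis, |-x⟩ = (|↑⟩ - |↓⟩)/√2 and |+z⟩ = |↑⟩.
|⟨+z|-x⟩|² = 1/2.

0.500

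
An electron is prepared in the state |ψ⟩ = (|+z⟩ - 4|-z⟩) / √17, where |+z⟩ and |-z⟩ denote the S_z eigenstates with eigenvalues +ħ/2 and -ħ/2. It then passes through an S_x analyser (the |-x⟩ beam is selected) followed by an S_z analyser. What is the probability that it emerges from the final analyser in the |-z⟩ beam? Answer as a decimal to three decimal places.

First analyser (S_x): P(|-x⟩) = |⟨-x|ψ⟩|² = 25/34.
After stage 1 the state is |-x⟩; P(|-z⟩) = |⟨-z|-x⟩|² = 1/2.
Joint probability = 25/34 × 1/2 = 0.368.

0.368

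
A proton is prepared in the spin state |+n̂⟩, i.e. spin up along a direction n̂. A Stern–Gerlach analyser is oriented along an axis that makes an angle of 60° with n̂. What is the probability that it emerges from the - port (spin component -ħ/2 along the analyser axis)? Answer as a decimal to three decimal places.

For spin-½, the probability of finding spin-up along an axis at angle θ to the initial spin direction is cos²(θ/2); spin-down is sin²(θ/2).
θ = 60°, so P = sin²(30°) ≈ 0.250.

0.250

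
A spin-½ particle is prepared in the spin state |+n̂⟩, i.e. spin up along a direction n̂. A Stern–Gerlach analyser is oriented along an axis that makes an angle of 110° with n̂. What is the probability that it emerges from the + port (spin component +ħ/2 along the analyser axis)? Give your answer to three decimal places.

0.329

For spin-½, the probability of finding spin-up along an axis at angle θ to the initial spin direction is cos²(θ/2); spin-down is sin²(θ/2).
θ = 110°, so P = cos²(55°) ≈ 0.329.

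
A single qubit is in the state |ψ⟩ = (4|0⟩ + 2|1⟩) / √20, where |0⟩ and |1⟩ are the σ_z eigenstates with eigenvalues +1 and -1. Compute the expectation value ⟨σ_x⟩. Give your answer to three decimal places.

⟨σ_x⟩ = 2 Re(a* b)/(|a|²+|b|²) with a = 4, b = 2.
a* b = 8, so ⟨σ_x⟩ = 16/20.

0.800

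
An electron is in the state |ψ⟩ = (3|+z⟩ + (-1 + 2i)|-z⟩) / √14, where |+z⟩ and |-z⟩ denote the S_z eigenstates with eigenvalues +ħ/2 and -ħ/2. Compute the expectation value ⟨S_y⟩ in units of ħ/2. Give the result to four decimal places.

0.8571

⟨σ_y⟩ = 2 Im(a* b)/(|a|²+|b|²) with a = 3, b = (-1 + 2i).
a* b = (-3 + 6i), so ⟨σ_y⟩ = 12/14.
⟨S_y⟩ = (ħ/2)·⟨σ_y⟩.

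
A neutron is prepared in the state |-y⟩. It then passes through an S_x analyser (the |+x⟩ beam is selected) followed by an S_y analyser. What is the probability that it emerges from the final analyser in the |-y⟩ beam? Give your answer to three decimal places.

0.250

First analyser (S_x): from |-y⟩, P(|+x⟩) = 1/2.
After stage 1 the state is |+x⟩; P(|-y⟩) = |⟨-y|+x⟩|² = 1/2.
Joint probability = 1/2 × 1/2 = 0.250.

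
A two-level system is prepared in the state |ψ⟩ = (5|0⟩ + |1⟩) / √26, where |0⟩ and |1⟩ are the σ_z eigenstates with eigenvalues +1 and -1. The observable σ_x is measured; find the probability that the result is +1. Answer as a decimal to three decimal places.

0.692

|+x⟩ = (|0⟩ + |1⟩)/√2, so ⟨+x|ψ⟩ = (6) / (√2·√26).
P = |6|² / 52 = 36/52.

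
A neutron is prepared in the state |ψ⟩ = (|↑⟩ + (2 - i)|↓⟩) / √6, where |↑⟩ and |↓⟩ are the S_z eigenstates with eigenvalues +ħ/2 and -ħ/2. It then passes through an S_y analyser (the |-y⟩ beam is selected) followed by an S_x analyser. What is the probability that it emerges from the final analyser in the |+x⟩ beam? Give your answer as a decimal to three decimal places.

0.333

First analyser (S_y): P(|-y⟩) = |⟨-y|ψ⟩|² = 8/12.
After stage 1 the state is |-y⟩; P(|+x⟩) = |⟨+x|-y⟩|² = 1/2.
Joint probability = 8/12 × 1/2 = 0.333.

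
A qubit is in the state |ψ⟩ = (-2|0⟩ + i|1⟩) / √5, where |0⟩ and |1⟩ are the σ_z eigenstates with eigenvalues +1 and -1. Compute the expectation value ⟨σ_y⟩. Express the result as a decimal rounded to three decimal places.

⟨σ_y⟩ = 2 Im(a* b)/(|a|²+|b|²) with a = -2, b = i.
a* b = -2i, so ⟨σ_y⟩ = -4/5.

-0.800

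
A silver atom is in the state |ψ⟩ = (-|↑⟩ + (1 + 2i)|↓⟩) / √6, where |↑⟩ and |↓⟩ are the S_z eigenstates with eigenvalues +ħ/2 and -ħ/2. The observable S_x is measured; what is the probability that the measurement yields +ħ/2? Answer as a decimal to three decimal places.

|+x⟩ = (|↑⟩ + |↓⟩)/√2, so ⟨+x|ψ⟩ = (2i) / (√2·√6).
P = |2i|² / 12 = 4/12.

0.333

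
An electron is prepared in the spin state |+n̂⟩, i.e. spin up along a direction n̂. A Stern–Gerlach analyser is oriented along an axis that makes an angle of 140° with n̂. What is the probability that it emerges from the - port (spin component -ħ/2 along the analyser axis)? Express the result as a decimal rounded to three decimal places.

0.883

For spin-½, the probability of finding spin-up along an axis at angle θ to the initial spin direction is cos²(θ/2); spin-down is sin²(θ/2).
θ = 140°, so P = sin²(70°) ≈ 0.883.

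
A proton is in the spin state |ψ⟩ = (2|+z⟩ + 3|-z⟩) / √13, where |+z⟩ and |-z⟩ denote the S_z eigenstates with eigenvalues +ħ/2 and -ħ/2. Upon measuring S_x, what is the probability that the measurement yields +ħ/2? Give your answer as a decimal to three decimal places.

0.962

|+x⟩ = (|+z⟩ + |-z⟩)/√2, so ⟨+x|ψ⟩ = (5) / (√2·√13).
P = |5|² / 26 = 25/26.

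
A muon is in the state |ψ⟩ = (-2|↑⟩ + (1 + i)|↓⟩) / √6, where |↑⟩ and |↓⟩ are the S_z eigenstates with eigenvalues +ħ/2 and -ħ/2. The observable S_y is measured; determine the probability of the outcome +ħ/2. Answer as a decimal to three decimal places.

0.167

|+y⟩ = (|↑⟩ + i|↓⟩)/√2, so ⟨+y|ψ⟩ = (-1 - i) / (√2·√6).
P = |-1 - i|² / 12 = 2/12.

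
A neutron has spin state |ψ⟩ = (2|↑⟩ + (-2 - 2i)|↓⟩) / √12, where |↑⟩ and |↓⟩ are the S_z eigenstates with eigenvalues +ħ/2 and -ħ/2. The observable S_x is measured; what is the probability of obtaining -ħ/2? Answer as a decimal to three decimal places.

|-x⟩ = (|↑⟩ - |↓⟩)/√2, so ⟨-x|ψ⟩ = (4 + 2i) / (√2·√12).
P = |4 + 2i|² / 24 = 20/24.

0.833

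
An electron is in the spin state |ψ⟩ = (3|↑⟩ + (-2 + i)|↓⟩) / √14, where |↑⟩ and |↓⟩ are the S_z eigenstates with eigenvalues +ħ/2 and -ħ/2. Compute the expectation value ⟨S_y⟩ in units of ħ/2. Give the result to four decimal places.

⟨σ_y⟩ = 2 Im(a* b)/(|a|²+|b|²) with a = 3, b = (-2 + i).
a* b = (-6 + 3i), so ⟨σ_y⟩ = 6/14.
⟨S_y⟩ = (ħ/2)·⟨σ_y⟩.

0.4286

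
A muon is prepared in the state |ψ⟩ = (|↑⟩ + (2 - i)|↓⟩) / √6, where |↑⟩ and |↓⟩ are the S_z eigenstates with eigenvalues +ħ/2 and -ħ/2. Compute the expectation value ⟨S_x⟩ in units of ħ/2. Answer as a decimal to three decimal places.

⟨σ_x⟩ = 2 Re(a* b)/(|a|²+|b|²) with a = 1, b = (2 - i).
a* b = (2 - i), so ⟨σ_x⟩ = 4/6.
⟨S_x⟩ = (ħ/2)·⟨σ_x⟩.

0.667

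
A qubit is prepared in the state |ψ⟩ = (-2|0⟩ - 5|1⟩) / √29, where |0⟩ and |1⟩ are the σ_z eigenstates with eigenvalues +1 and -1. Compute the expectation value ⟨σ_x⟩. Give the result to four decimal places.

0.6897

⟨σ_x⟩ = 2 Re(a* b)/(|a|²+|b|²) with a = -2, b = -5.
a* b = 10, so ⟨σ_x⟩ = 20/29.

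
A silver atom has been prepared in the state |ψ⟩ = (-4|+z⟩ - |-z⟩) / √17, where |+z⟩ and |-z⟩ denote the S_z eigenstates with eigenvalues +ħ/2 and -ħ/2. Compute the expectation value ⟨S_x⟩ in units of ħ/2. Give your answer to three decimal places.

0.471

⟨σ_x⟩ = 2 Re(a* b)/(|a|²+|b|²) with a = -4, b = -1.
a* b = 4, so ⟨σ_x⟩ = 8/17.
⟨S_x⟩ = (ħ/2)·⟨σ_x⟩.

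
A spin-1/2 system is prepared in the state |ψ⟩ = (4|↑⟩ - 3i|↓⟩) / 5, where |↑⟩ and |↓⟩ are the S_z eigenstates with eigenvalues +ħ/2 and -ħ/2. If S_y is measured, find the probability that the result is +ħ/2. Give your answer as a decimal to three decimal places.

|+y⟩ = (|↑⟩ + i|↓⟩)/√2, so ⟨+y|ψ⟩ = (1) / (√2·5).
P = |1|² / 50 = 1/50.

0.020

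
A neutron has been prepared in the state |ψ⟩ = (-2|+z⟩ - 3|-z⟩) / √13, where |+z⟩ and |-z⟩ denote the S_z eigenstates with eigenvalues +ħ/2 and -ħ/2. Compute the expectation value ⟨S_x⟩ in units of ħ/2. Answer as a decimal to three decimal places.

⟨σ_x⟩ = 2 Re(a* b)/(|a|²+|b|²) with a = -2, b = -3.
a* b = 6, so ⟨σ_x⟩ = 12/13.
⟨S_x⟩ = (ħ/2)·⟨σ_x⟩.

0.923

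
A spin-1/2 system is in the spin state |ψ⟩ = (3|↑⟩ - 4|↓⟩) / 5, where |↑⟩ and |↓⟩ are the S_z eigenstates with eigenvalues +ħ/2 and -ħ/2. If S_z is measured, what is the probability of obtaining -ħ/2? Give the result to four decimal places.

0.6400

The -ħ/2 outcome corresponds to |↓⟩. Its amplitude in |ψ⟩ is -4/5.
P = |-4|² / 25 = 16/25.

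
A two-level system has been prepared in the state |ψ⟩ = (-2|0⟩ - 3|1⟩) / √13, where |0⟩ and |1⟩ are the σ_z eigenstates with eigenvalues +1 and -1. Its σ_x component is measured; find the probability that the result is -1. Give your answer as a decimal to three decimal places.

0.038

|-x⟩ = (|0⟩ - |1⟩)/√2, so ⟨-x|ψ⟩ = (1) / (√2·√13).
P = |1|² / 26 = 1/26.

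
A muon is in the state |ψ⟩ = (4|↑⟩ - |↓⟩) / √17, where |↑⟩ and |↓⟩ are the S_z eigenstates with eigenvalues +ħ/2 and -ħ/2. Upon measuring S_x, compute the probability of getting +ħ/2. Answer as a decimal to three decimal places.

0.265

|+x⟩ = (|↑⟩ + |↓⟩)/√2, so ⟨+x|ψ⟩ = (3) / (√2·√17).
P = |3|² / 34 = 9/34.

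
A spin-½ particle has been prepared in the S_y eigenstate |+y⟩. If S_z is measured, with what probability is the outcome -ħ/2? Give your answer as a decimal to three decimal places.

In the S_z basis, |+y⟩ = (|↑⟩ + i|↓⟩)/√2 and |-z⟩ = |↓⟩.
|⟨-z|+y⟩|² = 1/2.

0.500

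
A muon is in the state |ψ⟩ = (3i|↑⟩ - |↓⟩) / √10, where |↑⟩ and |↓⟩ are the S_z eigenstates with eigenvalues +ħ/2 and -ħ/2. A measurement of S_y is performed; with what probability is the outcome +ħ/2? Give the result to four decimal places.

|+y⟩ = (|↑⟩ + i|↓⟩)/√2, so ⟨+y|ψ⟩ = (4i) / (√2·√10).
P = |4i|² / 20 = 16/20.

0.8000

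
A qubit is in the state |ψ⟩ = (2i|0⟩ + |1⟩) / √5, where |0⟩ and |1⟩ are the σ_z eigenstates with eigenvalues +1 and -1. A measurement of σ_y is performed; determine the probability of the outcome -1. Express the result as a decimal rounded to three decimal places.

0.900

|-y⟩ = (|0⟩ - i|1⟩)/√2, so ⟨-y|ψ⟩ = (3i) / (√2·√5).
P = |3i|² / 10 = 9/10.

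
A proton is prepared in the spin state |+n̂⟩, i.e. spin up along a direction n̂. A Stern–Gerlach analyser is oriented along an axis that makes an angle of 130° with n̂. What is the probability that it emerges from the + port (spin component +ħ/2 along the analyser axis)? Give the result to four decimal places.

For spin-½, the probability of finding spin-up along an axis at angle θ to the initial spin direction is cos²(θ/2); spin-down is sin²(θ/2).
θ = 130°, so P = cos²(65°) ≈ 0.1786.

0.1786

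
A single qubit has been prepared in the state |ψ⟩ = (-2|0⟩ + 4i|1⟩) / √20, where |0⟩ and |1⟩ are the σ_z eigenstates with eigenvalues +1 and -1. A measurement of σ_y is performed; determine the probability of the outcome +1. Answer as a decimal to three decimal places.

0.100

|+y⟩ = (|0⟩ + i|1⟩)/√2, so ⟨+y|ψ⟩ = (2) / (√2·√20).
P = |2|² / 40 = 4/40.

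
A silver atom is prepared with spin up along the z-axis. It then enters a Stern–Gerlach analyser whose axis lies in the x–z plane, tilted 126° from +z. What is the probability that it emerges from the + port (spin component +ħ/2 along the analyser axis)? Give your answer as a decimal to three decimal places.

For spin-½, the probability of finding spin-up along an axis at angle θ to the initial spin direction is cos²(θ/2); spin-down is sin²(θ/2).
θ = 126°, so P = cos²(63°) ≈ 0.206.

0.206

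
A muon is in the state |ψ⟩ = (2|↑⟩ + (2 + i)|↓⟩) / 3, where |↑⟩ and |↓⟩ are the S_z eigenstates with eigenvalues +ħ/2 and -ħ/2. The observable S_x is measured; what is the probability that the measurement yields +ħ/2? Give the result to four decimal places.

|+x⟩ = (|↑⟩ + |↓⟩)/√2, so ⟨+x|ψ⟩ = (4 + i) / (√2·3).
P = |4 + i|² / 18 = 17/18.

0.9444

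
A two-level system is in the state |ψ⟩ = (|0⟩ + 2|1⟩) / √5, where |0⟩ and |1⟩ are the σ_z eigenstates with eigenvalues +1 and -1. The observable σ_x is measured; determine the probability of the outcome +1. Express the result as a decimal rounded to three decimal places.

0.900

|+x⟩ = (|0⟩ + |1⟩)/√2, so ⟨+x|ψ⟩ = (3) / (√2·√5).
P = |3|² / 10 = 9/10.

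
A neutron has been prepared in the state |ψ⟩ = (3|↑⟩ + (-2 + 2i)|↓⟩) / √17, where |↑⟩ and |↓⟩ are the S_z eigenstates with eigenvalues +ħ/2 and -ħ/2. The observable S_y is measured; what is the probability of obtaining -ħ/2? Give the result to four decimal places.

|-y⟩ = (|↑⟩ - i|↓⟩)/√2, so ⟨-y|ψ⟩ = (1 - 2i) / (√2·√17).
P = |1 - 2i|² / 34 = 5/34.

0.1471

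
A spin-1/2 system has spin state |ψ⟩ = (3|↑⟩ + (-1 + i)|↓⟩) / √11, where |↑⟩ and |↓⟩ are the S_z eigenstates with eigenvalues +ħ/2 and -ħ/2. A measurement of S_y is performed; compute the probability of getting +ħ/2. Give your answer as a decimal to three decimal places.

0.773

|+y⟩ = (|↑⟩ + i|↓⟩)/√2, so ⟨+y|ψ⟩ = (4 + i) / (√2·√11).
P = |4 + i|² / 22 = 17/22.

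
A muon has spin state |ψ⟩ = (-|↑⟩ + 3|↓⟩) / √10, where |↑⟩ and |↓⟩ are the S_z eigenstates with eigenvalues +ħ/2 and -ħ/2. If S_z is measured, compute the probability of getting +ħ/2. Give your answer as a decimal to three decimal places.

0.100

The +ħ/2 outcome corresponds to |↑⟩. Its amplitude in |ψ⟩ is -1/√10.
P = |-1|² / 10 = 1/10.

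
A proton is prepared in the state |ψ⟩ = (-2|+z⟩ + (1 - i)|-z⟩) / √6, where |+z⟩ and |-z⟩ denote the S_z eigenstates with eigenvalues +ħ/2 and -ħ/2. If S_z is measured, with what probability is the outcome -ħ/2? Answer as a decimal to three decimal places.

0.333

The -ħ/2 outcome corresponds to |-z⟩. Its amplitude in |ψ⟩ is (1 - i)/√6.
P = |1 - i|² / 6 = 2/6.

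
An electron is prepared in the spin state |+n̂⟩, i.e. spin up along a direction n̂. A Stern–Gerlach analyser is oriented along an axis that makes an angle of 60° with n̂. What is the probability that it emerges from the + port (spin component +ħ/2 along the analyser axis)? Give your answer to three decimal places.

For spin-½, the probability of finding spin-up along an axis at angle θ to the initial spin direction is cos²(θ/2); spin-down is sin²(θ/2).
θ = 60°, so P = cos²(30°) ≈ 0.750.

0.750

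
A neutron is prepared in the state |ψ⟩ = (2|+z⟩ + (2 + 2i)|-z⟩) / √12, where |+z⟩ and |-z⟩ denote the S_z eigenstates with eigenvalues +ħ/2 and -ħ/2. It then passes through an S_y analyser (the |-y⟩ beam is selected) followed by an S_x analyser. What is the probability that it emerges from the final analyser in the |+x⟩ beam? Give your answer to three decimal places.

First analyser (S_y): P(|-y⟩) = |⟨-y|ψ⟩|² = 4/24.
After stage 1 the state is |-y⟩; P(|+x⟩) = |⟨+x|-y⟩|² = 1/2.
Joint probability = 4/24 × 1/2 = 0.083.

0.083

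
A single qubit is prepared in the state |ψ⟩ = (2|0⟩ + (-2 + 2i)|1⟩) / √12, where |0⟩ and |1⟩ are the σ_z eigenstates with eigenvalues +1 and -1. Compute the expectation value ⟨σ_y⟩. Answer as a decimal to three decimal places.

0.667

⟨σ_y⟩ = 2 Im(a* b)/(|a|²+|b|²) with a = 2, b = (-2 + 2i).
a* b = (-4 + 4i), so ⟨σ_y⟩ = 8/12.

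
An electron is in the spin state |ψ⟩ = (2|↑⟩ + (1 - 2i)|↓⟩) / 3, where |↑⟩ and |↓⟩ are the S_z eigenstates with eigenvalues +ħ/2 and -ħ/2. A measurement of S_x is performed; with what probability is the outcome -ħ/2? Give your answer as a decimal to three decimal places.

|-x⟩ = (|↑⟩ - |↓⟩)/√2, so ⟨-x|ψ⟩ = (1 + 2i) / (√2·3).
P = |1 + 2i|² / 18 = 5/18.

0.278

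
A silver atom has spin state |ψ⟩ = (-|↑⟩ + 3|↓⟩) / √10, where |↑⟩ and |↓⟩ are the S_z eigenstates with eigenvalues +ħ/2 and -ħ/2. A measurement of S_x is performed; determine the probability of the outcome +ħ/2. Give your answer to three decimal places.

0.200

|+x⟩ = (|↑⟩ + |↓⟩)/√2, so ⟨+x|ψ⟩ = (2) / (√2·√10).
P = |2|² / 20 = 4/20.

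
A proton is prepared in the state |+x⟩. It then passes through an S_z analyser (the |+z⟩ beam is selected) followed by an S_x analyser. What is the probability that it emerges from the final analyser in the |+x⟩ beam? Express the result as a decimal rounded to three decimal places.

First analyser (S_z): from |+x⟩, P(|+z⟩) = 1/2.
After stage 1 the state is |+z⟩; P(|+x⟩) = |⟨+x|+z⟩|² = 1/2.
Joint probability = 1/2 × 1/2 = 0.250.

0.250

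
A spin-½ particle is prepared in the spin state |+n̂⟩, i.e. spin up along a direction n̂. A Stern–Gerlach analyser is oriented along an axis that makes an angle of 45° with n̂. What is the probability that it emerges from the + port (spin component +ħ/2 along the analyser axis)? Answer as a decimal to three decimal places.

0.854

For spin-½, the probability of finding spin-up along an axis at angle θ to the initial spin direction is cos²(θ/2); spin-down is sin²(θ/2).
θ = 45°, so P = cos²(22.5°) ≈ 0.854.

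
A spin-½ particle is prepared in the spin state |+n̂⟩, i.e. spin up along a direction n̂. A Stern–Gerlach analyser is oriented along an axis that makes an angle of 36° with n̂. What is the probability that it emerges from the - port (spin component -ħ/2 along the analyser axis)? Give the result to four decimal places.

For spin-½, the probability of finding spin-up along an axis at angle θ to the initial spin direction is cos²(θ/2); spin-down is sin²(θ/2).
θ = 36°, so P = sin²(18°) ≈ 0.0955.

0.0955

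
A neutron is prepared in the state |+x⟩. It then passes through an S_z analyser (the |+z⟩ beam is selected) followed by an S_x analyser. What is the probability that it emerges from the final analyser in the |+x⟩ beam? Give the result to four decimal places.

First analyser (S_z): from |+x⟩, P(|+z⟩) = 1/2.
After stage 1 the state is |+z⟩; P(|+x⟩) = |⟨+x|+z⟩|² = 1/2.
Joint probability = 1/2 × 1/2 = 0.2500.

0.2500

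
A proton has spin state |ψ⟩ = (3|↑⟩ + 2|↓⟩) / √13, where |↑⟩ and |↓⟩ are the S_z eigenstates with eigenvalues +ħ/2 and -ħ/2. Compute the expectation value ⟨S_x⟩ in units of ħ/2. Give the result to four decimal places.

⟨σ_x⟩ = 2 Re(a* b)/(|a|²+|b|²) with a = 3, b = 2.
a* b = 6, so ⟨σ_x⟩ = 12/13.
⟨S_x⟩ = (ħ/2)·⟨σ_x⟩.

0.9231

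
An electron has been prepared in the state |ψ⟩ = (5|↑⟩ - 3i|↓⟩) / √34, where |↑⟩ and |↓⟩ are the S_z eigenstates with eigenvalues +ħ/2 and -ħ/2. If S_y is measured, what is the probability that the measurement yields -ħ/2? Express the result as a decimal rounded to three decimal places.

0.941

|-y⟩ = (|↑⟩ - i|↓⟩)/√2, so ⟨-y|ψ⟩ = (8) / (√2·√34).
P = |8|² / 68 = 64/68.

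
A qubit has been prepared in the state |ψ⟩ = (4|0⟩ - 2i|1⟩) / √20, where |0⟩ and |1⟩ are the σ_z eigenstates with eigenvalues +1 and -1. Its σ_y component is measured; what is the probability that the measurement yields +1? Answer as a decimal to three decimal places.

0.100

|+y⟩ = (|0⟩ + i|1⟩)/√2, so ⟨+y|ψ⟩ = (2) / (√2·√20).
P = |2|² / 40 = 4/40.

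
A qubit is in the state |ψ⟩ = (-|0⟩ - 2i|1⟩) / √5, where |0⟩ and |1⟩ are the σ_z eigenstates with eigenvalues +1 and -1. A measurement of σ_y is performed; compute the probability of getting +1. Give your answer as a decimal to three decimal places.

0.900

|+y⟩ = (|0⟩ + i|1⟩)/√2, so ⟨+y|ψ⟩ = (-3) / (√2·√5).
P = |-3|² / 10 = 9/10.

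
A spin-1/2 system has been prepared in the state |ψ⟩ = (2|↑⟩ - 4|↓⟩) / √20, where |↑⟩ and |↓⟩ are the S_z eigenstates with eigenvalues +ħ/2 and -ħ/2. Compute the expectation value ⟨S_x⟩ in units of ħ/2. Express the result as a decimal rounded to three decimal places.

⟨σ_x⟩ = 2 Re(a* b)/(|a|²+|b|²) with a = 2, b = -4.
a* b = -8, so ⟨σ_x⟩ = -16/20.
⟨S_x⟩ = (ħ/2)·⟨σ_x⟩.

-0.800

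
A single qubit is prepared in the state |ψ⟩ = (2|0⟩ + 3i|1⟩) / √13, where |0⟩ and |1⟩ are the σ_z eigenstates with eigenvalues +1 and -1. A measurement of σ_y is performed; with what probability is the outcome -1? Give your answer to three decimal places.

|-y⟩ = (|0⟩ - i|1⟩)/√2, so ⟨-y|ψ⟩ = (-1) / (√2·√13).
P = |-1|² / 26 = 1/26.

0.038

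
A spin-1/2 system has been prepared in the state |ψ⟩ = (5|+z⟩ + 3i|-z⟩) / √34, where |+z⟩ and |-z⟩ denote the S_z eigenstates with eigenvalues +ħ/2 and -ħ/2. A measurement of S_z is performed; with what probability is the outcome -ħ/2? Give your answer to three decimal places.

0.265

The -ħ/2 outcome corresponds to |-z⟩. Its amplitude in |ψ⟩ is 3i/√34.
P = |3i|² / 34 = 9/34.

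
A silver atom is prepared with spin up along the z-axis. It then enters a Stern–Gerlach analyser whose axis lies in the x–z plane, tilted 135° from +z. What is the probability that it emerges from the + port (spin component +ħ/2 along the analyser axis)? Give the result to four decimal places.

0.1464

For spin-½, the probability of finding spin-up along an axis at angle θ to the initial spin direction is cos²(θ/2); spin-down is sin²(θ/2).
θ = 135°, so P = cos²(67.5°) ≈ 0.1464.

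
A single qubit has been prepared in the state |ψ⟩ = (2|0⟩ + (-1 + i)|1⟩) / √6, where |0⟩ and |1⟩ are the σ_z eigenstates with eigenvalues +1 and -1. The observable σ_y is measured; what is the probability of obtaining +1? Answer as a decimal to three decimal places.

|+y⟩ = (|0⟩ + i|1⟩)/√2, so ⟨+y|ψ⟩ = (3 + i) / (√2·√6).
P = |3 + i|² / 12 = 10/12.

0.833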